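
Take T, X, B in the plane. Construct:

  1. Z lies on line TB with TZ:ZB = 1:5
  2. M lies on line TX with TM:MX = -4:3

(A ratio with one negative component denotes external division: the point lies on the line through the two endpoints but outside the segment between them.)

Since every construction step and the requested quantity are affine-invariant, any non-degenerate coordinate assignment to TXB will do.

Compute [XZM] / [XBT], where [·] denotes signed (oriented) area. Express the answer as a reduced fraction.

[XZM]:[XBT] = -1/2

Work in coordinates with T = (0, 0), X = (1, 0), B = (0, 1).
1. Z lies on line TB with TZ:ZB = 1:5 ⇒ Z = (0, 1/6)
2. M lies on line TX with TM:MX = -4:3 ⇒ M = (4, 0)
2·[XZM] = -1/2, 2·[XBT] = 1
[XZM]:[XBT] = -1/2:1 = -1/2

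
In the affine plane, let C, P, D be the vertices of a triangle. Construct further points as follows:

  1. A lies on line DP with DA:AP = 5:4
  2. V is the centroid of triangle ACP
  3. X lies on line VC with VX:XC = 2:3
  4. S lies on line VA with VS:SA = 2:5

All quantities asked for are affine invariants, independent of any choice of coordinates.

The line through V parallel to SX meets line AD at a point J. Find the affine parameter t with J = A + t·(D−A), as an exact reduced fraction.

Work in coordinates with C = (0, 0), P = (1, 0), D = (0, 1).
1. A lies on line DP with DA:AP = 5:4 ⇒ A = (5/9, 4/9)
2. V is the centroid of triangle ACP ⇒ V = (14/27, 4/27)
3. X lies on line VC with VX:XC = 2:3 ⇒ X = (14/45, 4/45)
4. S lies on line VA with VS:SA = 2:5 ⇒ S = (100/189, 44/189)
through V parallel to SX: direction (-206/945, -136/945); meets AD at J = (41/57, 16/57)
J = A + t·(D−A) with t = -28/95

t = -28/95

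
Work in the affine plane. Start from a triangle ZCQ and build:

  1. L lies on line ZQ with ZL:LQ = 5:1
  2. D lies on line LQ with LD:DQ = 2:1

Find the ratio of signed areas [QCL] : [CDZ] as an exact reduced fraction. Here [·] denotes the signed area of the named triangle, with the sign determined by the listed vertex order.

[QCL]:[CDZ] = -3/17

Assign Z = (0, 0), C = (1, 0), Q = (0, 1) — the answer is frame-independent, so this choice is without loss of generality.
1. L lies on line ZQ with ZL:LQ = 5:1 ⇒ L = (0, 5/6)
2. D lies on line LQ with LD:DQ = 2:1 ⇒ D = (0, 17/18)
2·[QCL] = -1/6, 2·[CDZ] = 17/18
[QCL]:[CDZ] = -1/6:17/18 = -3/17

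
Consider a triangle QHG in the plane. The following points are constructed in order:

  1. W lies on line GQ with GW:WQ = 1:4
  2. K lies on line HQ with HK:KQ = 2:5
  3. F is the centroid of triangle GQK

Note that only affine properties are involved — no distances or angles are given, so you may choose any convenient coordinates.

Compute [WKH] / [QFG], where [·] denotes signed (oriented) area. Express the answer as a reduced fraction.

Choose coordinates Q = (0, 0), H = (1, 0), G = (0, 1).
1. W lies on line GQ with GW:WQ = 1:4 ⇒ W = (0, 4/5)
2. K lies on line HQ with HK:KQ = 2:5 ⇒ K = (5/7, 0)
3. F is the centroid of triangle GQK ⇒ F = (5/21, 1/3)
2·[WKH] = 8/35, 2·[QFG] = 5/21
[WKH]:[QFG] = 8/35:5/21 = 24/25

[WKH]:[QFG] = 24/25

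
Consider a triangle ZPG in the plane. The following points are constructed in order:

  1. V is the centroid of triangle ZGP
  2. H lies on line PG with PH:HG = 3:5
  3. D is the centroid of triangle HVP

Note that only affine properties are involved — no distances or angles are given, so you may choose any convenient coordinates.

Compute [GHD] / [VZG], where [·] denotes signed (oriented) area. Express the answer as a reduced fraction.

Work in coordinates with Z = (0, 0), P = (1, 0), G = (0, 1).
1. V is the centroid of triangle ZGP ⇒ V = (1/3, 1/3)
2. H lies on line PG with PH:HG = 3:5 ⇒ H = (5/8, 3/8)
3. D is the centroid of triangle HVP ⇒ D = (47/72, 17/72)
2·[GHD] = -5/72, 2·[VZG] = -1/3
[GHD]:[VZG] = -5/72:-1/3 = 5/24

[GHD]:[VZG] = 5/24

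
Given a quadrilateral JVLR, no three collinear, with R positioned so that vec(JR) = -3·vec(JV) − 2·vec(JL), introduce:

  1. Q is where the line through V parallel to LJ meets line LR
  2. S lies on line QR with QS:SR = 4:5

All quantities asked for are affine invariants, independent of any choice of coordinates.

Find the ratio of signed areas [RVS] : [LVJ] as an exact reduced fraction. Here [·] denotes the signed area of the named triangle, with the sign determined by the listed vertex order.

[RVS]:[LVJ] = -40/9

Assign J = (0, 0), V = (1, 0), L = (0, 1), R = (-3, -2) — the answer is frame-independent, so this choice is without loss of generality.
1. Q is where the line through V parallel to LJ meets line LR ⇒ Q = (1, 2)
2. S lies on line QR with QS:SR = 4:5 ⇒ S = (-7/9, 2/9)
2·[RVS] = 40/9, 2·[LVJ] = -1
[RVS]:[LVJ] = 40/9:-1 = -40/9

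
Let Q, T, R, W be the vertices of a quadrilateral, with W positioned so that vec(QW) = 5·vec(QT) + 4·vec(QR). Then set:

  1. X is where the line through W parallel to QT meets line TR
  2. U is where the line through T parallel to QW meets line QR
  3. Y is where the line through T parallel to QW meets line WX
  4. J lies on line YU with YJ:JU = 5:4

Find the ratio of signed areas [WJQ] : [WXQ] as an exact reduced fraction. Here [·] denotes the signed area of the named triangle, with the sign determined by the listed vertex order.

Work in coordinates with Q = (0, 0), T = (1, 0), R = (0, 1), W = (5, 4).
1. X is where the line through W parallel to QT meets line TR ⇒ X = (-3, 4)
2. U is where the line through T parallel to QW meets line QR ⇒ U = (0, -4/5)
3. Y is where the line through T parallel to QW meets line WX ⇒ Y = (6, 4)
4. J lies on line YU with YJ:JU = 5:4 ⇒ J = (8/3, 4/3)
2·[WJQ] = -4, 2·[WXQ] = 32
[WJQ]:[WXQ] = -4:32 = -1/8

[WJQ]:[WXQ] = -1/8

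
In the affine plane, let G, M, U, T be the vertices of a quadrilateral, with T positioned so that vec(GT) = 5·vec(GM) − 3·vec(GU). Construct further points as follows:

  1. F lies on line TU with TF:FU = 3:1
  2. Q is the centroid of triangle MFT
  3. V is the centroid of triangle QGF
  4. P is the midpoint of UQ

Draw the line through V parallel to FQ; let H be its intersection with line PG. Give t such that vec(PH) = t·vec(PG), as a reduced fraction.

t = 9/29

Set G = (0, 0), M = (1, 0), U = (0, 1), T = (5, -3); any affine frame gives the same invariant.
1. F lies on line TU with TF:FU = 3:1 ⇒ F = (5/4, 0)
2. Q is the centroid of triangle MFT ⇒ Q = (29/12, -1)
3. V is the centroid of triangle QGF ⇒ V = (11/9, -1/3)
4. P is the midpoint of UQ ⇒ P = (29/24, 0)
through V parallel to FQ: direction (7/6, -1); meets PG at H = (5/6, 0)
H = P + t·(G−P) with t = 9/29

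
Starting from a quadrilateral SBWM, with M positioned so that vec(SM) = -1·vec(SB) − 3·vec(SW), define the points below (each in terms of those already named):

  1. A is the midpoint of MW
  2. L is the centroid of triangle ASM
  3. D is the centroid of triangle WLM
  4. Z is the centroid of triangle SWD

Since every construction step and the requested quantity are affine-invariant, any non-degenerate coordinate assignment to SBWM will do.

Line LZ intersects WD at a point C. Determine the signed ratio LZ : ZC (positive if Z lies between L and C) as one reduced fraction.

Set S = (0, 0), B = (1, 0), W = (0, 1), M = (-1, -3); any affine frame gives the same invariant.
1. A is the midpoint of MW ⇒ A = (-1/2, -1)
2. L is the centroid of triangle ASM ⇒ L = (-1/2, -4/3)
3. D is the centroid of triangle WLM ⇒ D = (-1/2, -10/9)
4. Z is the centroid of triangle SWD ⇒ Z = (-1/6, -1/27)
line LZ meets WD at C = (-7/6, -106/27)
Z = L + t·(C−L) with t = -1/2, so LZ:ZC = -1/2:3/2

LZ:ZC = -1/3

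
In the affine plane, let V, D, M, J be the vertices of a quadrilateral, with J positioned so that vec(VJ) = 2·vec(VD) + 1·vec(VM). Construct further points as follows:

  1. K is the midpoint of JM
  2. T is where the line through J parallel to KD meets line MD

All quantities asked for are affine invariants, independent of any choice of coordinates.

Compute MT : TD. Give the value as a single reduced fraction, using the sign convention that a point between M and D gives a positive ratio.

MT:TD = -2

Work in coordinates with V = (0, 0), D = (1, 0), M = (0, 1), J = (2, 1).
1. K is the midpoint of JM ⇒ K = (1, 1)
2. T is where the line through J parallel to KD meets line MD ⇒ T = (2, -1)
T = M + t·(D−M) with t = 2, so MT:TD = t:(1−t) = 2:-1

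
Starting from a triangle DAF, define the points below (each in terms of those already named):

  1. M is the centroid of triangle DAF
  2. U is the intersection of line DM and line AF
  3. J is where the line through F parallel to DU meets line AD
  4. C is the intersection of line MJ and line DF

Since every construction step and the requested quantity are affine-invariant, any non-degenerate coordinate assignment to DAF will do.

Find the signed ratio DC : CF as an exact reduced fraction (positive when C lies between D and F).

Set D = (0, 0), A = (1, 0), F = (0, 1); any affine frame gives the same invariant.
1. M is the centroid of triangle DAF ⇒ M = (1/3, 1/3)
2. U is the intersection of line DM and line AF ⇒ U = (1/2, 1/2)
3. J is where the line through F parallel to DU meets line AD ⇒ J = (-1, 0)
4. C is the intersection of line MJ and line DF ⇒ C = (0, 1/4)
C = D + t·(F−D) with t = 1/4, so DC:CF = t:(1−t) = 1/4:3/4

DC:CF = 1/3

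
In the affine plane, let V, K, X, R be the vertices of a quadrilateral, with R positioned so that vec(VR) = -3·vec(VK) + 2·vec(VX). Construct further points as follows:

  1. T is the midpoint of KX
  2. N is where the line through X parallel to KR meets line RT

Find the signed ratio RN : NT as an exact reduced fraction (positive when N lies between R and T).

Choose coordinates V = (0, 0), K = (1, 0), X = (0, 1), R = (-3, 2).
1. T is the midpoint of KX ⇒ T = (1/2, 1/2)
2. N is where the line through X parallel to KR meets line RT ⇒ N = (4, -1)
N = R + t·(T−R) with t = 2, so RN:NT = t:(1−t) = 2:-1

RN:NT = -2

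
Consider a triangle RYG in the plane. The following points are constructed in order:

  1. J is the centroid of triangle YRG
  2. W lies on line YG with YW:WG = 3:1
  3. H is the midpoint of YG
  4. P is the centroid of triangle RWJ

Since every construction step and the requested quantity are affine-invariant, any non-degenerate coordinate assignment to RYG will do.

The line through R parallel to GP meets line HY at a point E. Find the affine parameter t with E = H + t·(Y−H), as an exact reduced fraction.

Choose coordinates R = (0, 0), Y = (1, 0), G = (0, 1).
1. J is the centroid of triangle YRG ⇒ J = (1/3, 1/3)
2. W lies on line YG with YW:WG = 3:1 ⇒ W = (1/4, 3/4)
3. H is the midpoint of YG ⇒ H = (1/2, 1/2)
4. P is the centroid of triangle RWJ ⇒ P = (7/36, 13/36)
through R parallel to GP: direction (7/36, -23/36); meets HY at E = (-7/16, 23/16)
E = H + t·(Y−H) with t = -15/8

t = -15/8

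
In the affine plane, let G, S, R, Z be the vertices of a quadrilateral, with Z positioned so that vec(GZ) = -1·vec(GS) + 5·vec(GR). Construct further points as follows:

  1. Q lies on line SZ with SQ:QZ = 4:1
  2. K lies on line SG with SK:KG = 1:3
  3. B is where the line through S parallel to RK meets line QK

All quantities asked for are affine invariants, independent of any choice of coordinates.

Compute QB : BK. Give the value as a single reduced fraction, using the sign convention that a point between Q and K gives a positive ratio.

Set G = (0, 0), S = (1, 0), R = (0, 1), Z = (-1, 5); any affine frame gives the same invariant.
1. Q lies on line SZ with SQ:QZ = 4:1 ⇒ Q = (-3/5, 4)
2. K lies on line SG with SK:KG = 1:3 ⇒ K = (3/4, 0)
3. B is where the line through S parallel to RK meets line QK ⇒ B = (6/11, 20/33)
B = Q + t·(K−Q) with t = 28/33, so QB:BK = t:(1−t) = 28/33:5/33

QB:BK = 28/5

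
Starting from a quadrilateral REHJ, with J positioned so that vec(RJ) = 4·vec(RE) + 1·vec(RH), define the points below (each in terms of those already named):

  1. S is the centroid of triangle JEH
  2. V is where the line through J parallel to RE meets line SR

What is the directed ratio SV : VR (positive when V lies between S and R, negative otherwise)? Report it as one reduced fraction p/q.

Choose coordinates R = (0, 0), E = (1, 0), H = (0, 1), J = (4, 1).
1. S is the centroid of triangle JEH ⇒ S = (5/3, 2/3)
2. V is where the line through J parallel to RE meets line SR ⇒ V = (5/2, 1)
V = S + t·(R−S) with t = -1/2, so SV:VR = t:(1−t) = -1/2:3/2

SV:VR = -1/3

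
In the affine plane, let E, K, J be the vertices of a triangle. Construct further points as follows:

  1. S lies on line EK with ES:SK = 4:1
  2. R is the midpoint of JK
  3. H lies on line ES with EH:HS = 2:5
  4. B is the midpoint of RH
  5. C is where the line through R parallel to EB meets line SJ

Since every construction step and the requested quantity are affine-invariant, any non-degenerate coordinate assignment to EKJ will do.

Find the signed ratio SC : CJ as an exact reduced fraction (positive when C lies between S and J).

Assign E = (0, 0), K = (1, 0), J = (0, 1) — the answer is frame-independent, so this choice is without loss of generality.
1. S lies on line EK with ES:SK = 4:1 ⇒ S = (4/5, 0)
2. R is the midpoint of JK ⇒ R = (1/2, 1/2)
3. H lies on line ES with EH:HS = 2:5 ⇒ H = (8/35, 0)
4. B is the midpoint of RH ⇒ B = (51/140, 1/4)
5. C is where the line through R parallel to EB meets line SJ ⇒ C = (172/395, 36/79)
C = S + t·(J−S) with t = 36/79, so SC:CJ = t:(1−t) = 36/79:43/79

SC:CJ = 36/43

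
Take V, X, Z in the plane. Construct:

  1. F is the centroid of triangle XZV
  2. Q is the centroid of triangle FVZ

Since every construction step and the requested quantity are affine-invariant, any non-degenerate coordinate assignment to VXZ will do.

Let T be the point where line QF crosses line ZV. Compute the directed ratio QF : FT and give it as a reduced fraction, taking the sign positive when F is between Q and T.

Choose coordinates V = (0, 0), X = (1, 0), Z = (0, 1).
1. F is the centroid of triangle XZV ⇒ F = (1/3, 1/3)
2. Q is the centroid of triangle FVZ ⇒ Q = (1/9, 4/9)
line QF meets ZV at T = (0, 1/2)
F = Q + t·(T−Q) with t = -2, so QF:FT = -2:3

QF:FT = -2/3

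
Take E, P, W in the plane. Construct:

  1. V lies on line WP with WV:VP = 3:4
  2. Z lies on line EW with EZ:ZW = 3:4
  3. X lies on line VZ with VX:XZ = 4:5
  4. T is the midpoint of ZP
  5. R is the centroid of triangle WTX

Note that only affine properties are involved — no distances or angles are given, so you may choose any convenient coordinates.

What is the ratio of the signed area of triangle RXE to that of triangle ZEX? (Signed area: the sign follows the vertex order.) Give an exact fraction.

[RXE]:[ZEX] = -31/270

Work in coordinates with E = (0, 0), P = (1, 0), W = (0, 1).
1. V lies on line WP with WV:VP = 3:4 ⇒ V = (3/7, 4/7)
2. Z lies on line EW with EZ:ZW = 3:4 ⇒ Z = (0, 3/7)
3. X lies on line VZ with VX:XZ = 4:5 ⇒ X = (5/21, 32/63)
4. T is the midpoint of ZP ⇒ T = (1/2, 3/14)
5. R is the centroid of triangle WTX ⇒ R = (31/126, 31/54)
2·[RXE] = -31/2646, 2·[ZEX] = 5/49
[RXE]:[ZEX] = -31/2646:5/49 = -31/270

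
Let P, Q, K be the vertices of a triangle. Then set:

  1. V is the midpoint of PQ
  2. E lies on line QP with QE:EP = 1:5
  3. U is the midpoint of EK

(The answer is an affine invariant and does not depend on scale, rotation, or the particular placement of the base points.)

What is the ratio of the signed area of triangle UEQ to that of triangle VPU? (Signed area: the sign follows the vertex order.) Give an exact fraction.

Work in coordinates with P = (0, 0), Q = (1, 0), K = (0, 1).
1. V is the midpoint of PQ ⇒ V = (1/2, 0)
2. E lies on line QP with QE:EP = 1:5 ⇒ E = (5/6, 0)
3. U is the midpoint of EK ⇒ U = (5/12, 1/2)
2·[UEQ] = 1/12, 2·[VPU] = -1/4
[UEQ]:[VPU] = 1/12:-1/4 = -1/3

[UEQ]:[VPU] = -1/3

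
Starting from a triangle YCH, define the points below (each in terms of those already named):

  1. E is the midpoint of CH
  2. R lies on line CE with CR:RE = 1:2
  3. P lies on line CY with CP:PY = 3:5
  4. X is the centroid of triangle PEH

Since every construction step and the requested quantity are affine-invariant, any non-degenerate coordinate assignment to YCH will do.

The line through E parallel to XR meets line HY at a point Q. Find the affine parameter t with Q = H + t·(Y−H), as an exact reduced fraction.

t = 3/22

Set Y = (0, 0), C = (1, 0), H = (0, 1); any affine frame gives the same invariant.
1. E is the midpoint of CH ⇒ E = (1/2, 1/2)
2. R lies on line CE with CR:RE = 1:2 ⇒ R = (5/6, 1/6)
3. P lies on line CY with CP:PY = 3:5 ⇒ P = (5/8, 0)
4. X is the centroid of triangle PEH ⇒ X = (3/8, 1/2)
through E parallel to XR: direction (11/24, -1/3); meets HY at Q = (0, 19/22)
Q = H + t·(Y−H) with t = 3/22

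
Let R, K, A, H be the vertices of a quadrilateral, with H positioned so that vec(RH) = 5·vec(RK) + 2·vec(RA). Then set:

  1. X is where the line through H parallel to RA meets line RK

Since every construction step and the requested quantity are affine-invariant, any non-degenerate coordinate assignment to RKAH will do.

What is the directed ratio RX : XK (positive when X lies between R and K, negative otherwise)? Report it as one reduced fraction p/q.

Work in coordinates with R = (0, 0), K = (1, 0), A = (0, 1), H = (5, 2).
1. X is where the line through H parallel to RA meets line RK ⇒ X = (5, 0)
X = R + t·(K−R) with t = 5, so RX:XK = t:(1−t) = 5:-4

RX:XK = -5/4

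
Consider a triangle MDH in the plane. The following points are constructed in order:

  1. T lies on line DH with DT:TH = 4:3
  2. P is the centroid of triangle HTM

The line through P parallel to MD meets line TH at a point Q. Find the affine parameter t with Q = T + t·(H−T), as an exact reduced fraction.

t = -1/9

Work in coordinates with M = (0, 0), D = (1, 0), H = (0, 1).
1. T lies on line DH with DT:TH = 4:3 ⇒ T = (3/7, 4/7)
2. P is the centroid of triangle HTM ⇒ P = (1/7, 11/21)
through P parallel to MD: direction (1, 0); meets TH at Q = (10/21, 11/21)
Q = T + t·(H−T) with t = -1/9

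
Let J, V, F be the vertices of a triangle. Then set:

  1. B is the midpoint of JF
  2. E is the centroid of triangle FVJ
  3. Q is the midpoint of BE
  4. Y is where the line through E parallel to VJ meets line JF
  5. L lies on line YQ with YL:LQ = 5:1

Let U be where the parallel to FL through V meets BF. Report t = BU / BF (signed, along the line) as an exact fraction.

Work in coordinates with J = (0, 0), V = (1, 0), F = (0, 1).
1. B is the midpoint of JF ⇒ B = (0, 1/2)
2. E is the centroid of triangle FVJ ⇒ E = (1/3, 1/3)
3. Q is the midpoint of BE ⇒ Q = (1/6, 5/12)
4. Y is where the line through E parallel to VJ meets line JF ⇒ Y = (0, 1/3)
5. L lies on line YQ with YL:LQ = 5:1 ⇒ L = (5/36, 29/72)
through V parallel to FL: direction (5/36, -43/72); meets BF at U = (0, 43/10)
U = B + t·(F−B) with t = 38/5

t = 38/5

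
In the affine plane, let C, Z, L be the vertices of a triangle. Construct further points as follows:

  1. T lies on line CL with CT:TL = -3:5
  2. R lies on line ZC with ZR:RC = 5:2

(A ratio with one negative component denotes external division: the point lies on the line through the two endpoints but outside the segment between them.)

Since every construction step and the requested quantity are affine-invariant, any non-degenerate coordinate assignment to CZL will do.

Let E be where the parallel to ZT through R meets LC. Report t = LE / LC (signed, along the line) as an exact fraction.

t = 10/7

Choose coordinates C = (0, 0), Z = (1, 0), L = (0, 1).
1. T lies on line CL with CT:TL = -3:5 ⇒ T = (0, -3/2)
2. R lies on line ZC with ZR:RC = 5:2 ⇒ R = (2/7, 0)
through R parallel to ZT: direction (-1, -3/2); meets LC at E = (0, -3/7)
E = L + t·(C−L) with t = 10/7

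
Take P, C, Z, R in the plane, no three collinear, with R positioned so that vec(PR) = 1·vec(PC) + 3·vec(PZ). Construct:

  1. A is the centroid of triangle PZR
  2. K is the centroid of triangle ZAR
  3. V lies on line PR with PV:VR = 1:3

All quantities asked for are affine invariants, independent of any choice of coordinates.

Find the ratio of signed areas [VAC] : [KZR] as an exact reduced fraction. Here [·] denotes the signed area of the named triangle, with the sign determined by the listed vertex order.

[VAC]:[KZR] = 9/2

Work in coordinates with P = (0, 0), C = (1, 0), Z = (0, 1), R = (1, 3).
1. A is the centroid of triangle PZR ⇒ A = (1/3, 4/3)
2. K is the centroid of triangle ZAR ⇒ K = (4/9, 16/9)
3. V lies on line PR with PV:VR = 1:3 ⇒ V = (1/4, 3/4)
2·[VAC] = -1/2, 2·[KZR] = -1/9
[VAC]:[KZR] = -1/2:-1/9 = 9/2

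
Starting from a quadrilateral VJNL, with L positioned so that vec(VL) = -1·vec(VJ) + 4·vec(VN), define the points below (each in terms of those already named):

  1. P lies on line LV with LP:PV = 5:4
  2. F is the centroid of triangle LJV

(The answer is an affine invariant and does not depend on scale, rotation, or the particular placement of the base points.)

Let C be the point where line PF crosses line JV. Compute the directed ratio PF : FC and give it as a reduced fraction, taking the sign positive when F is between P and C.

PF:FC = 1/3

Set V = (0, 0), J = (1, 0), N = (0, 1), L = (-1, 4); any affine frame gives the same invariant.
1. P lies on line LV with LP:PV = 5:4 ⇒ P = (-4/9, 16/9)
2. F is the centroid of triangle LJV ⇒ F = (0, 4/3)
line PF meets JV at C = (4/3, 0)
F = P + t·(C−P) with t = 1/4, so PF:FC = 1/4:3/4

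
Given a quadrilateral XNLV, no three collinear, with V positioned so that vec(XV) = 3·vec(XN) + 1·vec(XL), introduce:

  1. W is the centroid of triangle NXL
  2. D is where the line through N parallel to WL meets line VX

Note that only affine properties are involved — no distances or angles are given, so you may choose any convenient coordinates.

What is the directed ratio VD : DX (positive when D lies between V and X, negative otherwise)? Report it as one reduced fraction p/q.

VD:DX = 5/2

Work in coordinates with X = (0, 0), N = (1, 0), L = (0, 1), V = (3, 1).
1. W is the centroid of triangle NXL ⇒ W = (1/3, 1/3)
2. D is where the line through N parallel to WL meets line VX ⇒ D = (6/7, 2/7)
D = V + t·(X−V) with t = 5/7, so VD:DX = t:(1−t) = 5/7:2/7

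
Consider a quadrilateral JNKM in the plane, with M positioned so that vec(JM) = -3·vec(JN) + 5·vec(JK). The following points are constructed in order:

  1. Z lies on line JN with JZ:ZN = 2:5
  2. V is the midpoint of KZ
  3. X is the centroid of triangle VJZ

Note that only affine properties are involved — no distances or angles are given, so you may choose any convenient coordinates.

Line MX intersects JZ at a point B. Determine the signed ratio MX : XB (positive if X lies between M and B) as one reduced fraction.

Choose coordinates J = (0, 0), N = (1, 0), K = (0, 1), M = (-3, 5).
1. Z lies on line JN with JZ:ZN = 2:5 ⇒ Z = (2/7, 0)
2. V is the midpoint of KZ ⇒ V = (1/7, 1/2)
3. X is the centroid of triangle VJZ ⇒ X = (1/7, 1/6)
line MX meets JZ at B = (51/203, 0)
X = M + t·(B−M) with t = 29/30, so MX:XB = 29/30:1/30

MX:XB = 29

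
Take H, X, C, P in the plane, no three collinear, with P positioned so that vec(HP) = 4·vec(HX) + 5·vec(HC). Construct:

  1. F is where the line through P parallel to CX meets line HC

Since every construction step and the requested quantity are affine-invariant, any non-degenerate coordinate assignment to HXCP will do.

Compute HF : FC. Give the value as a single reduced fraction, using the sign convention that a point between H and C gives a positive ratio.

HF:FC = -9/8

Set H = (0, 0), X = (1, 0), C = (0, 1), P = (4, 5); any affine frame gives the same invariant.
1. F is where the line through P parallel to CX meets line HC ⇒ F = (0, 9)
F = H + t·(C−H) with t = 9, so HF:FC = t:(1−t) = 9:-8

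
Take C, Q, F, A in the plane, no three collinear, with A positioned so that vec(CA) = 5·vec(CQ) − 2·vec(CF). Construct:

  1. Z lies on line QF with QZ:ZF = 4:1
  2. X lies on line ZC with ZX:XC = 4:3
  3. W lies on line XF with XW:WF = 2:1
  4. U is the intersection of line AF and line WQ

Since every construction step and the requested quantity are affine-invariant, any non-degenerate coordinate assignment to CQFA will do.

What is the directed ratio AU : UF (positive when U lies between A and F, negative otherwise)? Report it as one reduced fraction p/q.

AU:UF = -31/5

Work in coordinates with C = (0, 0), Q = (1, 0), F = (0, 1), A = (5, -2).
1. Z lies on line QF with QZ:ZF = 4:1 ⇒ Z = (1/5, 4/5)
2. X lies on line ZC with ZX:XC = 4:3 ⇒ X = (3/35, 12/35)
3. W lies on line XF with XW:WF = 2:1 ⇒ W = (1/35, 82/105)
4. U is the intersection of line AF and line WQ ⇒ U = (-25/26, 41/26)
U = A + t·(F−A) with t = 31/26, so AU:UF = t:(1−t) = 31/26:-5/26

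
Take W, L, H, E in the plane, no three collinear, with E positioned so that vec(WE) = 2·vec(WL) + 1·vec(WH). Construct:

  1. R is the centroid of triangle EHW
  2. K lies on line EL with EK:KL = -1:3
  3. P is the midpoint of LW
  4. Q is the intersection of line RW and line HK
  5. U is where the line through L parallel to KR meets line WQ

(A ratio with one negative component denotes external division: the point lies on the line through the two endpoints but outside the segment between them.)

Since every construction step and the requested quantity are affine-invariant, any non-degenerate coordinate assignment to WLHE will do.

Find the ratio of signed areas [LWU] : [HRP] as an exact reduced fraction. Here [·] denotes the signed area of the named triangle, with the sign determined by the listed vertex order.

[LWU]:[HRP] = -5/3

Work in coordinates with W = (0, 0), L = (1, 0), H = (0, 1), E = (2, 1).
1. R is the centroid of triangle EHW ⇒ R = (2/3, 2/3)
2. K lies on line EL with EK:KL = -1:3 ⇒ K = (5/2, 3/2)
3. P is the midpoint of LW ⇒ P = (1/2, 0)
4. Q is the intersection of line RW and line HK ⇒ Q = (5/4, 5/4)
5. U is where the line through L parallel to KR meets line WQ ⇒ U = (-5/6, -5/6)
2·[LWU] = 5/6, 2·[HRP] = -1/2
[LWU]:[HRP] = 5/6:-1/2 = -5/3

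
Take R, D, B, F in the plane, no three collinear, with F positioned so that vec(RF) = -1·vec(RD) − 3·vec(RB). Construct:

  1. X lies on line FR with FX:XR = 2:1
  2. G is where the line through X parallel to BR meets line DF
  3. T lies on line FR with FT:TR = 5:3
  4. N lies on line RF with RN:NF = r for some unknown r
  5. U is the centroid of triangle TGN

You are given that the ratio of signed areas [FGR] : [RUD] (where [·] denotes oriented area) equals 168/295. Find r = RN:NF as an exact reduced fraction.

Set R = (0, 0), D = (1, 0), B = (0, 1), F = (-1, -3); any affine frame gives the same invariant.
1. X lies on line FR with FX:XR = 2:1 ⇒ X = (-1/3, -1)
2. G is where the line through X parallel to BR meets line DF ⇒ G = (-1/3, -2)
3. T lies on line FR with FT:TR = 5:3 ⇒ T = (-3/8, -9/8)
4. With RN:NF = r, write λ = r/(r+1) so N = R + λ·(F−R); N is affine-linear in λ
5. U is the centroid of triangle TGN ⇒ U is an affine combination of earlier points and hence also affine-linear in λ
Every point depending on N is an affine combination of N and λ-independent points, so each such coordinate is linear in λ; the λ² term in each signed area is a multiple of (F−R)×(F−R) = 0, so 2·[FGR] and 2·[RUD] are each linear in λ. Evaluating at λ=0 and λ=1:
  2·[FGR] = 1,   2·[RUD] = λ + 25/24
So [FGR]:[RUD] = (1) / (λ + 25/24). Setting this equal to 168/295:
  1 = 168/295·(λ + 25/24)  ⇒  λ = 5/7
Then r = λ/(1−λ) = (5/7)/(2/7) = 5/2. Check: with r = 5/2, N = (-5/7, -15/7) and [FGR]:[RUD] = 168/295 as required.

r = 5/2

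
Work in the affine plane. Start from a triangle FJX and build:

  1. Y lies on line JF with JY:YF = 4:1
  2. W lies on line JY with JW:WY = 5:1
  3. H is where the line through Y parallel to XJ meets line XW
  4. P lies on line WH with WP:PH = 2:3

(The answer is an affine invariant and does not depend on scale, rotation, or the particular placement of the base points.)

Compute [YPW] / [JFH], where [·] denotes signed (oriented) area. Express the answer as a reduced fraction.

Work in coordinates with F = (0, 0), J = (1, 0), X = (0, 1).
1. Y lies on line JF with JY:YF = 4:1 ⇒ Y = (1/5, 0)
2. W lies on line JY with JW:WY = 5:1 ⇒ W = (1/3, 0)
3. H is where the line through Y parallel to XJ meets line XW ⇒ H = (2/5, -1/5)
4. P lies on line WH with WP:PH = 2:3 ⇒ P = (9/25, -2/25)
2·[YPW] = 4/375, 2·[JFH] = 1/5
[YPW]:[JFH] = 4/375:1/5 = 4/75

[YPW]:[JFH] = 4/75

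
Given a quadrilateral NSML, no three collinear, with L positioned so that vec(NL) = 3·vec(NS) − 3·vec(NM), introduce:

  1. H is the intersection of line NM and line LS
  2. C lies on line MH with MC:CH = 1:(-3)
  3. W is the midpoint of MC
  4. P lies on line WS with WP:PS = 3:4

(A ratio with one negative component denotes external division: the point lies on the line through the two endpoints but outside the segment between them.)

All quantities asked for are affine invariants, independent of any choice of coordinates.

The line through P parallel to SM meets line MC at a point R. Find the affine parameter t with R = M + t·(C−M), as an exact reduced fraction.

t = 2/7

Choose coordinates N = (0, 0), S = (1, 0), M = (0, 1), L = (3, -3).
1. H is the intersection of line NM and line LS ⇒ H = (0, 3/2)
2. C lies on line MH with MC:CH = 1:(-3) ⇒ C = (0, 3/4)
3. W is the midpoint of MC ⇒ W = (0, 7/8)
4. P lies on line WS with WP:PS = 3:4 ⇒ P = (3/7, 1/2)
through P parallel to SM: direction (-1, 1); meets MC at R = (0, 13/14)
R = M + t·(C−M) with t = 2/7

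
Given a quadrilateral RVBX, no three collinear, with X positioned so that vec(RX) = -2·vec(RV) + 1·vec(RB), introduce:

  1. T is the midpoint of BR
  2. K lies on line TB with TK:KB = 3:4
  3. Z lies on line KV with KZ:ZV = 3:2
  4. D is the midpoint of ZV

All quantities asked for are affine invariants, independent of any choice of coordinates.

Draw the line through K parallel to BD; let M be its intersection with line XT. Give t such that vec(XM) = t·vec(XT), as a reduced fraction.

Choose coordinates R = (0, 0), V = (1, 0), B = (0, 1), X = (-2, 1).
1. T is the midpoint of BR ⇒ T = (0, 1/2)
2. K lies on line TB with TK:KB = 3:4 ⇒ K = (0, 5/7)
3. Z lies on line KV with KZ:ZV = 3:2 ⇒ Z = (3/5, 2/7)
4. D is the midpoint of ZV ⇒ D = (4/5, 1/7)
through K parallel to BD: direction (4/5, -6/7); meets XT at M = (6/23, 10/23)
M = X + t·(T−X) with t = 26/23

t = 26/23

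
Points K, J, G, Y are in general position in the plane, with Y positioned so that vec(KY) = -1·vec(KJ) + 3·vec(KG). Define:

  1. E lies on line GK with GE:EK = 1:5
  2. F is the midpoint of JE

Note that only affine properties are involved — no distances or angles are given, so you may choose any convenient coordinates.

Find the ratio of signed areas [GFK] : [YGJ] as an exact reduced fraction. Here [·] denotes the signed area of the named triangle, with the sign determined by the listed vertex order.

Work in coordinates with K = (0, 0), J = (1, 0), G = (0, 1), Y = (-1, 3).
1. E lies on line GK with GE:EK = 1:5 ⇒ E = (0, 5/6)
2. F is the midpoint of JE ⇒ F = (1/2, 5/12)
2·[GFK] = -1/2, 2·[YGJ] = 1
[GFK]:[YGJ] = -1/2:1 = -1/2

[GFK]:[YGJ] = -1/2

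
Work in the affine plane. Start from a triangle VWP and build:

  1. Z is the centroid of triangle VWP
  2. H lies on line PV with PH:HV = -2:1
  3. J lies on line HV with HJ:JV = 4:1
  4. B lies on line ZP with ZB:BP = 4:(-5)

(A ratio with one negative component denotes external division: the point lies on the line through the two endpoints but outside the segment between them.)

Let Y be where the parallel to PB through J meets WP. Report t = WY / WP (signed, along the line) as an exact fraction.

t = 11/5

Work in coordinates with V = (0, 0), W = (1, 0), P = (0, 1).
1. Z is the centroid of triangle VWP ⇒ Z = (1/3, 1/3)
2. H lies on line PV with PH:HV = -2:1 ⇒ H = (0, -1)
3. J lies on line HV with HJ:JV = 4:1 ⇒ J = (0, -1/5)
4. B lies on line ZP with ZB:BP = 4:(-5) ⇒ B = (5/3, -7/3)
through J parallel to PB: direction (5/3, -10/3); meets WP at Y = (-6/5, 11/5)
Y = W + t·(P−W) with t = 11/5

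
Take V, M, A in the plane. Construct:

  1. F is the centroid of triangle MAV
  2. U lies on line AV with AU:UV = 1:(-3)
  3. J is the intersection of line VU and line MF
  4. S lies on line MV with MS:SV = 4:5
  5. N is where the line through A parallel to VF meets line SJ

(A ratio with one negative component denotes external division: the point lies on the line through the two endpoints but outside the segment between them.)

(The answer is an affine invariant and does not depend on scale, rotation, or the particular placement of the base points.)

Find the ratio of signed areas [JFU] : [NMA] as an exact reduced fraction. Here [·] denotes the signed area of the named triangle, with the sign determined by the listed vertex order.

Assign V = (0, 0), M = (1, 0), A = (0, 1) — the answer is frame-independent, so this choice is without loss of generality.
1. F is the centroid of triangle MAV ⇒ F = (1/3, 1/3)
2. U lies on line AV with AU:UV = 1:(-3) ⇒ U = (0, 3/2)
3. J is the intersection of line VU and line MF ⇒ J = (0, 1/2)
4. S lies on line MV with MS:SV = 4:5 ⇒ S = (5/9, 0)
5. N is where the line through A parallel to VF meets line SJ ⇒ N = (-5/19, 14/19)
2·[JFU] = 1/3, 2·[NMA] = 10/19
[JFU]:[NMA] = 1/3:10/19 = 19/30

[JFU]:[NMA] = 19/30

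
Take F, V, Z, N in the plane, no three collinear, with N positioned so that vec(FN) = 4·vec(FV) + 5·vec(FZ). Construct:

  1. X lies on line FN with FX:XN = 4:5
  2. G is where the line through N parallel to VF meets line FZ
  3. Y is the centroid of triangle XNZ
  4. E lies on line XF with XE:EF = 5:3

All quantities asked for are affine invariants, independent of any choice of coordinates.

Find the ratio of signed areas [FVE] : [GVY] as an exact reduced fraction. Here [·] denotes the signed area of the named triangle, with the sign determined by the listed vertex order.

[FVE]:[GVY] = 45/398

Set F = (0, 0), V = (1, 0), Z = (0, 1), N = (4, 5); any affine frame gives the same invariant.
1. X lies on line FN with FX:XN = 4:5 ⇒ X = (16/9, 20/9)
2. G is where the line through N parallel to VF meets line FZ ⇒ G = (0, 5)
3. Y is the centroid of triangle XNZ ⇒ Y = (52/27, 74/27)
4. E lies on line XF with XE:EF = 5:3 ⇒ E = (2/3, 5/6)
2·[FVE] = 5/6, 2·[GVY] = 199/27
[FVE]:[GVY] = 5/6:199/27 = 45/398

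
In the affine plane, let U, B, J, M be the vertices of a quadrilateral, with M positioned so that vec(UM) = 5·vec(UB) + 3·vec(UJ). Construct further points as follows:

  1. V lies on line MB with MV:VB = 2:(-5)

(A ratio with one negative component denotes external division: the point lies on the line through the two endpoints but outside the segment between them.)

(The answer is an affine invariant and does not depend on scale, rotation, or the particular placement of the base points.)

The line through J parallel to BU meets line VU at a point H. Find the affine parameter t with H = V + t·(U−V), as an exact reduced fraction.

t = 4/5

Assign U = (0, 0), B = (1, 0), J = (0, 1), M = (5, 3) — the answer is frame-independent, so this choice is without loss of generality.
1. V lies on line MB with MV:VB = 2:(-5) ⇒ V = (23/3, 5)
through J parallel to BU: direction (-1, 0); meets VU at H = (23/15, 1)
H = V + t·(U−V) with t = 4/5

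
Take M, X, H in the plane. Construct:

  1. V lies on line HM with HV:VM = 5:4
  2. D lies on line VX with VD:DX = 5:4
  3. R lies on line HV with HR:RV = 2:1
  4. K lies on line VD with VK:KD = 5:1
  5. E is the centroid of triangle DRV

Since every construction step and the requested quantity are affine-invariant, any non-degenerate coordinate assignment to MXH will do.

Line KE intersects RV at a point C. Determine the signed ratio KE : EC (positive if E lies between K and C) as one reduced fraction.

Assign M = (0, 0), X = (1, 0), H = (0, 1) — the answer is frame-independent, so this choice is without loss of generality.
1. V lies on line HM with HV:VM = 5:4 ⇒ V = (0, 4/9)
2. D lies on line VX with VD:DX = 5:4 ⇒ D = (5/9, 16/81)
3. R lies on line HV with HR:RV = 2:1 ⇒ R = (0, 17/27)
4. K lies on line VD with VK:KD = 5:1 ⇒ K = (25/54, 58/243)
5. E is the centroid of triangle DRV ⇒ E = (5/27, 103/243)
line KE meets RV at C = (0, 133/243)
E = K + t·(C−K) with t = 3/5, so KE:EC = 3/5:2/5

KE:EC = 3/2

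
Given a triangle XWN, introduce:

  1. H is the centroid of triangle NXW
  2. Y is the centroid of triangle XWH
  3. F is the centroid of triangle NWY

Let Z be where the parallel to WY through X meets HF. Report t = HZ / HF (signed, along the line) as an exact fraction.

Choose coordinates X = (0, 0), W = (1, 0), N = (0, 1).
1. H is the centroid of triangle NXW ⇒ H = (1/3, 1/3)
2. Y is the centroid of triangle XWH ⇒ Y = (4/9, 1/9)
3. F is the centroid of triangle NWY ⇒ F = (13/27, 10/27)
through X parallel to WY: direction (-5/9, 1/9); meets HF at Z = (-5/9, 1/9)
Z = H + t·(F−H) with t = -6

t = -6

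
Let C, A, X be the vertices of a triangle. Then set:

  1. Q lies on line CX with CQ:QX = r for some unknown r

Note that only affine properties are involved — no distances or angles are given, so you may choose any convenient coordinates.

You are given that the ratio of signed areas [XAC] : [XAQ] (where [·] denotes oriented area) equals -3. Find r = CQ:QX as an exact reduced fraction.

Set C = (0, 0), A = (1, 0), X = (0, 1); any affine frame gives the same invariant.
1. With CQ:QX = r, write λ = r/(r+1) so Q = C + λ·(X−C); Q is affine-linear in λ
Every point depending on Q is an affine combination of Q and λ-independent points, so each such coordinate is linear in λ; the λ² term in each signed area is a multiple of (X−C)×(X−C) = 0, so 2·[XAC] and 2·[XAQ] are each linear in λ. Evaluating at λ=0 and λ=1:
  2·[XAC] = -1,   2·[XAQ] = λ − 1
So [XAC]:[XAQ] = (-1) / (λ − 1). Setting this equal to -3:
  -1 = -3·(λ − 1)  ⇒  λ = 4/3
Then r = λ/(1−λ) = (4/3)/(-1/3) = -4. Check: with r = -4, Q = (0, 4/3) and [XAC]:[XAQ] = -3 as required.

r = -4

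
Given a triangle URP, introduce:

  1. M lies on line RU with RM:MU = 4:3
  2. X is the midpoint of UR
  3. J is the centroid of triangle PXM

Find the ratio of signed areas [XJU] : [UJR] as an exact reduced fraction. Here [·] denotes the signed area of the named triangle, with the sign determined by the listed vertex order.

[XJU]:[UJR] = -1/2

Work in coordinates with U = (0, 0), R = (1, 0), P = (0, 1).
1. M lies on line RU with RM:MU = 4:3 ⇒ M = (3/7, 0)
2. X is the midpoint of UR ⇒ X = (1/2, 0)
3. J is the centroid of triangle PXM ⇒ J = (13/42, 1/3)
2·[XJU] = 1/6, 2·[UJR] = -1/3
[XJU]:[UJR] = 1/6:-1/3 = -1/2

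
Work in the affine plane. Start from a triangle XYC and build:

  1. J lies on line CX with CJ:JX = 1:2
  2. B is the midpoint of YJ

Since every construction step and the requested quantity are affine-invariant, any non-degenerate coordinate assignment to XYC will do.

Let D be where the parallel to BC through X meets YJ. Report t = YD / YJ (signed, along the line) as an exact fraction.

Choose coordinates X = (0, 0), Y = (1, 0), C = (0, 1).
1. J lies on line CX with CJ:JX = 1:2 ⇒ J = (0, 2/3)
2. B is the midpoint of YJ ⇒ B = (1/2, 1/3)
through X parallel to BC: direction (-1/2, 2/3); meets YJ at D = (-1, 4/3)
D = Y + t·(J−Y) with t = 2

t = 2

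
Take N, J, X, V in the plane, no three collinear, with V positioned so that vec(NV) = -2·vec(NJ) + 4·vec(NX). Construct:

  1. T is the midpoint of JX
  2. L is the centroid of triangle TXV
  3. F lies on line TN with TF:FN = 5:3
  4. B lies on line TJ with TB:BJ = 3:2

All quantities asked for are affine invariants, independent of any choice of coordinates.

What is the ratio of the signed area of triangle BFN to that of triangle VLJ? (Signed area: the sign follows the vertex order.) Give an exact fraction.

Work in coordinates with N = (0, 0), J = (1, 0), X = (0, 1), V = (-2, 4).
1. T is the midpoint of JX ⇒ T = (1/2, 1/2)
2. L is the centroid of triangle TXV ⇒ L = (-1/2, 11/6)
3. F lies on line TN with TF:FN = 5:3 ⇒ F = (3/16, 3/16)
4. B lies on line TJ with TB:BJ = 3:2 ⇒ B = (4/5, 1/5)
2·[BFN] = 9/80, 2·[VLJ] = 1/2
[BFN]:[VLJ] = 9/80:1/2 = 9/40

[BFN]:[VLJ] = 9/40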